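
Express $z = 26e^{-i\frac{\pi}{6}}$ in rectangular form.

a = r cos θ = 26 * sqrt(3)/2 = 13*sqrt(3)
b = r sin θ = 26 * -1/2 = -13
z = 13*sqrt(3) - 13i


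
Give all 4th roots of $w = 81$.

|w| = 81, arg(w) = 0°
Root modulus = 81^(1/4) = 3
Root arguments: θ_k = (0° + 360°k)/4 for k = 0, 1, ..., 3
Roots: 3, 3i, -3, -3i


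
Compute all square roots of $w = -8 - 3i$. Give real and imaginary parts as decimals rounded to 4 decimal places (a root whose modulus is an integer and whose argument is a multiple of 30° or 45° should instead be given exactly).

|w| = sqrt(73) ≈ 8.544004, arg(w) ≈ 200.556045°
Root modulus = sqrt(73)^(1/2) ≈ 2.923013
Root arguments: θ_k = (arg(w) + 360°k)/2 for k = 0, 1, ..., 1
Compute each root as (root modulus)(cos θ_k + i sin θ_k) using full-precision intermediates, then round to 4 decimal places.
Roots: -0.5215 + 2.8761i, 0.5215 - 2.8761i


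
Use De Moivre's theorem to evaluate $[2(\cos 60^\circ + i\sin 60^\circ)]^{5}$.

By De Moivre: z^n = r^n(cos(nθ) + i sin(nθ))
= 2^5(cos(5*60°) + i sin(5*60°))
= 32(cos 300° + i sin 300°)
= 16 - 16*sqrt(3)i


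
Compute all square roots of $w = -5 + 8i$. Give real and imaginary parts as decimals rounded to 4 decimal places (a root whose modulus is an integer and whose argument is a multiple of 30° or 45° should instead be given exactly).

|w| = sqrt(89) ≈ 9.433981, arg(w) ≈ 122.005383°
Root modulus = sqrt(89)^(1/2) ≈ 3.071479
Root arguments: θ_k = (arg(w) + 360°k)/2 for k = 0, 1, ..., 1
Compute each root as (root modulus)(cos θ_k + i sin θ_k) using full-precision intermediates, then round to 4 decimal places.
Roots: 1.4890 + 2.6864i, -1.4890 - 2.6864i


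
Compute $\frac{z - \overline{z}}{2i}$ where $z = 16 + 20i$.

z - conjugate(z) = 2bi
(z - conjugate(z))/(2i) = 2bi/(2i) = b = 20


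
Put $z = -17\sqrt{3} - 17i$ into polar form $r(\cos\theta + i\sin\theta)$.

r = |z| = sqrt(a^2 + b^2) = sqrt((-17*sqrt(3))^2 + (-17)^2) = sqrt(867 + 289) = sqrt(1156) = 34
θ = arctan(b/a) = arctan(-17/-29.4449) (quadrant-adjusted) = 210°
z = 34(cos 210° + i sin 210°)


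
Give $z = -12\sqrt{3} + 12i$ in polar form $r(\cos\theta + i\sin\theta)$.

r = |z| = sqrt(a^2 + b^2) = sqrt((-12*sqrt(3))^2 + (12)^2) = sqrt(432 + 144) = sqrt(576) = 24
θ = arctan(b/a) = arctan(12/-20.7846) (quadrant-adjusted) = 150°
z = 24(cos 150° + i sin 150°)


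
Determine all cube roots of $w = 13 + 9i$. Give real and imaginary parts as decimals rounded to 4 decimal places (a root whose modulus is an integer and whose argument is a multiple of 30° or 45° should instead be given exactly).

|w| = sqrt(250) ≈ 15.811388, arg(w) ≈ 34.695154°
Root modulus = sqrt(250)^(1/3) ≈ 2.509901
Root arguments: θ_k = (arg(w) + 360°k)/3 for k = 0, 1, ..., 2
Compute each root as (root modulus)(cos θ_k + i sin θ_k) using full-precision intermediates, then round to 4 decimal places.
Roots: 2.4589 + 0.5032i, -1.6652 + 1.8779i, -0.7937 - 2.3811i


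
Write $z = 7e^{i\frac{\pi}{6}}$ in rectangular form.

a = r cos θ = 7 * sqrt(3)/2 = 7*sqrt(3)/2
b = r sin θ = 7 * 1/2 = 7/2
z = 7*sqrt(3)/2 + (7/2)i


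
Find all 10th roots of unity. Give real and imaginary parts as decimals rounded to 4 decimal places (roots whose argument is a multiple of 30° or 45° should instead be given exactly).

ω_k = e^(2πik/10) = cos(2πk/10) + i sin(2πk/10) for k = 0, 1, ..., 9
Roots: 1, 0.8090 + 0.5878i, 0.3090 + 0.9511i, -0.3090 + 0.9511i, -0.8090 + 0.5878i, -1, -0.8090 - 0.5878i, -0.3090 - 0.9511i, 0.3090 - 0.9511i, 0.8090 - 0.5878i


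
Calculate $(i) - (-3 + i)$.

(0 - (-3)) + (1 - 1)i = 3


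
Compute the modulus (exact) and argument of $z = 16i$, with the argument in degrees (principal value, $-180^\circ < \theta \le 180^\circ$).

|z| = sqrt(0^2 + 16^2) = 16
a = 0 and b > 0, so z lies on the positive imaginary axis: arg(z) = 90°


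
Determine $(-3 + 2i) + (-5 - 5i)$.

(-3 + (-5)) + (2 + (-5))i = -8 - 3i


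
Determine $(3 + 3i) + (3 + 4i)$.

(3 + 3) + (3 + 4)i = 6 + 7i


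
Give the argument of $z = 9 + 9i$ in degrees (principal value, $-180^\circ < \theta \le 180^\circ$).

θ = arctan(b/a) = arctan(9/9) (quadrant-adjusted) = 45°


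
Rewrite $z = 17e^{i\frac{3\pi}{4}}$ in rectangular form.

a = r cos θ = 17 * -sqrt(2)/2 = -17*sqrt(2)/2
b = r sin θ = 17 * sqrt(2)/2 = 17*sqrt(2)/2
z = -17*sqrt(2)/2 + (17*sqrt(2)/2)i


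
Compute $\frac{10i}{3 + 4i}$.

Multiply numerator and denominator by conjugate (3 - 4i):
= (10i)(3 - 4i) / (3^2 + 4^2)
= (40 + 30i) / 25
Divide through by 5: (8 + 6i) / 5
= 8/5 + (6/5)i


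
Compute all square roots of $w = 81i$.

|w| = 81, arg(w) = 90°
Root modulus = 81^(1/2) = 9
Root arguments: θ_k = (90° + 360°k)/2 for k = 0, 1, ..., 1
Roots: 9*sqrt(2)/2 + (9*sqrt(2)/2)i, -9*sqrt(2)/2 - (9*sqrt(2)/2)i


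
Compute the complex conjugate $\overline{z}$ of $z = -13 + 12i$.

If z = a + bi, then conjugate(z) = a - bi
conjugate(-13 + 12i) = -13 - 12i


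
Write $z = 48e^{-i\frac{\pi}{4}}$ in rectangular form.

a = r cos θ = 48 * sqrt(2)/2 = 24*sqrt(2)
b = r sin θ = 48 * -sqrt(2)/2 = -24*sqrt(2)
z = 24*sqrt(2) - 24*sqrt(2)i


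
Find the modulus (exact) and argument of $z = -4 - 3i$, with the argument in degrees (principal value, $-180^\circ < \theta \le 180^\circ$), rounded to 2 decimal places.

|z| = sqrt((-4)^2 + (-3)^2) = 5
arg(z) = arctan(b/a) = arctan(-3/-4) (quadrant-adjusted) = -143.13°


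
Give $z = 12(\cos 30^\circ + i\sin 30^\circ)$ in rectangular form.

a = r cos θ = 12 * sqrt(3)/2 = 6*sqrt(3)
b = r sin θ = 12 * 1/2 = 6
z = 6*sqrt(3) + 6i


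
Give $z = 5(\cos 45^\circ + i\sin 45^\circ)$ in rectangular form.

a = r cos θ = 5 * sqrt(2)/2 = 5*sqrt(2)/2
b = r sin θ = 5 * sqrt(2)/2 = 5*sqrt(2)/2
z = 5*sqrt(2)/2 + (5*sqrt(2)/2)i


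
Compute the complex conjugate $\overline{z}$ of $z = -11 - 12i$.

If z = a + bi, then conjugate(z) = a - bi
conjugate(-11 - 12i) = -11 + 12i


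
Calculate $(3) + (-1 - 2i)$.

(3 + (-1)) + (0 + (-2))i = 2 - 2i


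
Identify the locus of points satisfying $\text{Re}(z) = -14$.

Re(z) = x where z = x + yi; the equation x = -14 is satisfied by all points with that x-coordinate
Locus: Vertical line x = -14


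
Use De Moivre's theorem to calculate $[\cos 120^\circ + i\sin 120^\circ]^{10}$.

By De Moivre: z^n = r^n(cos(nθ) + i sin(nθ))
= 1^10(cos(10*120°) + i sin(10*120°))
= 1(cos 120° + i sin 120°)
= -1/2 + (sqrt(3)/2)i


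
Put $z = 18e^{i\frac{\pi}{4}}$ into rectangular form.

a = r cos θ = 18 * sqrt(2)/2 = 9*sqrt(2)
b = r sin θ = 18 * sqrt(2)/2 = 9*sqrt(2)
z = 9*sqrt(2) + 9*sqrt(2)i


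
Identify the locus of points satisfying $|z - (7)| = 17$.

|z - z0| = r describes a circle centered at z0 with radius r
Here z0 = 7 and r = 17
Locus: Circle centered at (7, 0) with radius 17


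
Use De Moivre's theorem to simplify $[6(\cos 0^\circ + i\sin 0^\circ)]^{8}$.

By De Moivre: z^n = r^n(cos(nθ) + i sin(nθ))
= 6^8(cos(8*0°) + i sin(8*0°))
= 1679616(cos 0° + i sin 0°)
= 1679616


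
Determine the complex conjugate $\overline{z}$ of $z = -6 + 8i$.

If z = a + bi, then conjugate(z) = a - bi
conjugate(-6 + 8i) = -6 - 8i


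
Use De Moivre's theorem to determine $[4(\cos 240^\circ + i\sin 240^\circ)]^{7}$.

By De Moivre: z^n = r^n(cos(nθ) + i sin(nθ))
= 4^7(cos(7*240°) + i sin(7*240°))
= 16384(cos 240° + i sin 240°)
= -8192 - 8192*sqrt(3)i


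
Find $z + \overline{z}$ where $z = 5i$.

z + conjugate(z) = (a + bi) + (a - bi) = 2a
= 2 * 0 = 0


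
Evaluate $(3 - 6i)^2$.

(a + bi)^2 = a^2 - b^2 + 2abi
= 3^2 - (-6)^2 + 2*3*(-6)i
= -27 - 36i


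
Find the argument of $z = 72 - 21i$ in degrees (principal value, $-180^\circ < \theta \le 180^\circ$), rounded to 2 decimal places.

θ = arctan(b/a) = arctan(-21/72) (quadrant-adjusted) = -16.26°


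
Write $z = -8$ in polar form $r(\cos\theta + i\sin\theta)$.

r = |z| = sqrt(a^2 + b^2) = sqrt((-8)^2 + (0)^2) = sqrt(64 + 0) = sqrt(64) = 8
b = 0 and a < 0, so z lies on the negative real axis: θ = 180°
z = 8(cos 180° + i sin 180°)


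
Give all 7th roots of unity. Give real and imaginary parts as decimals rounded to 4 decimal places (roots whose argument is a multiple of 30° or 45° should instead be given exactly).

ω_k = e^(2πik/7) = cos(2πk/7) + i sin(2πk/7) for k = 0, 1, ..., 6
Roots: 1, 0.6235 + 0.7818i, -0.2225 + 0.9749i, -0.9010 + 0.4339i, -0.9010 - 0.4339i, -0.2225 - 0.9749i, 0.6235 - 0.7818i


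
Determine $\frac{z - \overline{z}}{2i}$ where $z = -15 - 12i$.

z - conjugate(z) = 2bi
(z - conjugate(z))/(2i) = 2bi/(2i) = b = -12


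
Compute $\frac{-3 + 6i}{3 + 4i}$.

Multiply numerator and denominator by conjugate (3 - 4i):
= (-3 + 6i)(3 - 4i) / (3^2 + 4^2)
= (15 + 30i) / 25
Divide through by 5: (3 + 6i) / 5
= 3/5 + (6/5)i


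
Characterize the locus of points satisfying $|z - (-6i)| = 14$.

|z - z0| = r describes a circle centered at z0 with radius r
Here z0 = -6i and r = 14
Locus: Circle centered at (0, -6) with radius 14


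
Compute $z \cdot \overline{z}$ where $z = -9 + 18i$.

z * conjugate(z) = |z|^2 = a^2 + b^2
= (-9)^2 + 18^2 = 405


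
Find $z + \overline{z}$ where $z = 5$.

z + conjugate(z) = (a + bi) + (a - bi) = 2a
= 2 * 5 = 10


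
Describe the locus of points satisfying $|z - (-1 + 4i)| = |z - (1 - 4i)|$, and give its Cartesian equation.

|z - z1| = |z - z2| means z is equidistant from z1 and z2,
i.e. the perpendicular bisector of the segment from (-1, 4) to (1, -4) (midpoint (0, 0)).
With z = x + yi, square both sides:
(x - (-1))^2 + (y - 4)^2 = (x - 1)^2 + (y - (-4))^2
The x^2 and y^2 terms cancel: 4x + (-16)y = 17 - 17 = 0
Simplify: x - 4y = 0
Locus: Perpendicular bisector of the segment from (-1, 4) to (1, -4): the line x - 4y = 0


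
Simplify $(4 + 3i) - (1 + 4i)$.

(4 - 1) + (3 - 4)i = 3 - i


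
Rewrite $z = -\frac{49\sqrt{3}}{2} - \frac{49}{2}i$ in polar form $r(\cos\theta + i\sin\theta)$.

r = |z| = sqrt(a^2 + b^2) = sqrt((-49*sqrt(3)/2)^2 + (-49/2)^2) = sqrt(7203/4 + 2401/4) = sqrt(2401) = 49
θ = arctan(b/a) = arctan(-24.5/-42.4352) (quadrant-adjusted) = 210°
z = 49(cos 210° + i sin 210°)


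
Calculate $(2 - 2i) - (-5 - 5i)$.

(2 - (-5)) + (-2 - (-5))i = 7 + 3i


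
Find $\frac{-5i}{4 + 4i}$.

Multiply numerator and denominator by conjugate (4 - 4i):
= (-5i)(4 - 4i) / (4^2 + 4^2)
= (-20 - 20i) / 32
Divide through by 4: (-5 - 5i) / 8
= -5/8 - (5/8)i


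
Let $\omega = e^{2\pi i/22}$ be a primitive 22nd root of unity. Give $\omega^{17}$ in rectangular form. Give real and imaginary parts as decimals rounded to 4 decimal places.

ω^17 = e^(2πi·17/22) = e^(i·17π/11)
= cos(17π/11) + i sin(17π/11)
= 0.1423 - 0.9898i


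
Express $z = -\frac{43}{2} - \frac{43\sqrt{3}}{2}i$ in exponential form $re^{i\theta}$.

r = |z| = sqrt((-43/2)^2 + (-43*sqrt(3)/2)^2) = sqrt(1849/4 + 5547/4) = sqrt(1849) = 43
θ = arctan(b/a) = arctan(-37.2391/-21.5) (quadrant-adjusted) = 240° = 4π/3
z = 43e^(i*4π/3)


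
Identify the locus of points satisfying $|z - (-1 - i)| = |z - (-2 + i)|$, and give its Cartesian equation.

|z - z1| = |z - z2| means z is equidistant from z1 and z2,
i.e. the perpendicular bisector of the segment from (-1, -1) to (-2, 1) (midpoint (-3/2, 0)).
With z = x + yi, square both sides:
(x - (-1))^2 + (y - (-1))^2 = (x - (-2))^2 + (y - 1)^2
The x^2 and y^2 terms cancel: -2x + 4y = 5 - 2 = 3
Simplify: 2x - 4y = -3
Locus: Perpendicular bisector of the segment from (-1, -1) to (-2, 1): the line 2x - 4y = -3


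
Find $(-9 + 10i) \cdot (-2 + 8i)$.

(a1*a2 - b1*b2) + (a1*b2 + b1*a2)i
= (18 - 80) + (-72 + (-20))i
= -62 - 92i


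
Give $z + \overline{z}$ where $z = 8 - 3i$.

z + conjugate(z) = (a + bi) + (a - bi) = 2a
= 2 * 8 = 16


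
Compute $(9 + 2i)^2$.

(a + bi)^2 = a^2 - b^2 + 2abi
= 9^2 - 2^2 + 2*9*2i
= 77 + 36i


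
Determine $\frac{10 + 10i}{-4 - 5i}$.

Multiply numerator and denominator by conjugate (-4 + 5i):
= (10 + 10i)(-4 + 5i) / ((-4)^2 + (-5)^2)
= (-90 + 10i) / 41
= -90/41 + (10/41)i


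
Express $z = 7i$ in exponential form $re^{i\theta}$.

r = |z| = sqrt((0)^2 + (7)^2) = sqrt(0 + 49) = sqrt(49) = 7
a = 0 and b > 0, so z lies on the positive imaginary axis: θ = 90° = π/2
z = 7e^(i*π/2)


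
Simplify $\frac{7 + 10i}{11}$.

Divisor is real, so divide each part by 11:
= 7/11 + (10/11)i


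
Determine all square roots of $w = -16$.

|w| = 16, arg(w) = 180°
Root modulus = 16^(1/2) = 4
Root arguments: θ_k = (180° + 360°k)/2 for k = 0, 1, ..., 1
Roots: 4i, -4i


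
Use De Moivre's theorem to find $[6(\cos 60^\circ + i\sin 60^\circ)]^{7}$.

By De Moivre: z^n = r^n(cos(nθ) + i sin(nθ))
= 6^7(cos(7*60°) + i sin(7*60°))
= 279936(cos 60° + i sin 60°)
= 139968 + 139968*sqrt(3)i


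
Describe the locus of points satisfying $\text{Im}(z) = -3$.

Im(z) = y where z = x + yi; the equation y = -3 is satisfied by all points with that y-coordinate
Locus: Horizontal line y = -3


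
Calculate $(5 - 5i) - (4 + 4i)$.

(5 - 4) + (-5 - 4)i = 1 - 9i


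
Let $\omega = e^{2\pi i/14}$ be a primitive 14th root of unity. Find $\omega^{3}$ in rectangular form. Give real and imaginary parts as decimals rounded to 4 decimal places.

ω^3 = e^(2πi·3/14) = e^(i·3π/7)
= cos(3π/7) + i sin(3π/7)
= 0.2225 + 0.9749i


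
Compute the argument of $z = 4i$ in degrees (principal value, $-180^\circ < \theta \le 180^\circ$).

a = 0 and b > 0, so z lies on the positive imaginary axis: θ = 90°


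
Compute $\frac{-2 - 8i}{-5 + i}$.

Multiply numerator and denominator by conjugate (-5 - i):
= (-2 - 8i)(-5 - i) / ((-5)^2 + 1^2)
= (2 + 42i) / 26
Divide through by 2: (1 + 21i) / 13
= 1/13 + (21/13)i


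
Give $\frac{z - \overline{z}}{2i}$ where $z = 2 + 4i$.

z - conjugate(z) = 2bi
(z - conjugate(z))/(2i) = 2bi/(2i) = b = 4


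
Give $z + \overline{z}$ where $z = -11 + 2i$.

z + conjugate(z) = (a + bi) + (a - bi) = 2a
= 2 * (-11) = -22


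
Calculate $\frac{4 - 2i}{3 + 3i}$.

Multiply numerator and denominator by conjugate (3 - 3i):
= (4 - 2i)(3 - 3i) / (3^2 + 3^2)
= (6 - 18i) / 18
Divide through by 6: (1 - 3i) / 3
= 1/3 - i


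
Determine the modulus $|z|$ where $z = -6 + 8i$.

|z| = sqrt(a^2 + b^2) = sqrt((-6)^2 + 8^2) = sqrt(100) = 10


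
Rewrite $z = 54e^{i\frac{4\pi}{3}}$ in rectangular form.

a = r cos θ = 54 * -1/2 = -27
b = r sin θ = 54 * -sqrt(3)/2 = -27*sqrt(3)
z = -27 - 27*sqrt(3)i


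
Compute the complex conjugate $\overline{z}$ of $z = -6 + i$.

If z = a + bi, then conjugate(z) = a - bi
conjugate(-6 + i) = -6 - i


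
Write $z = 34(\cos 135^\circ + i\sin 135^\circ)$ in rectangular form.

a = r cos θ = 34 * -sqrt(2)/2 = -17*sqrt(2)
b = r sin θ = 34 * sqrt(2)/2 = 17*sqrt(2)
z = -17*sqrt(2) + 17*sqrt(2)i


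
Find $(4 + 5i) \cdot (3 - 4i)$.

(a1*a2 - b1*b2) + (a1*b2 + b1*a2)i
= (12 - (-20)) + (-16 + 15)i
= 32 - i


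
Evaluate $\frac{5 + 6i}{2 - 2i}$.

Multiply numerator and denominator by conjugate (2 + 2i):
= (5 + 6i)(2 + 2i) / (2^2 + (-2)^2)
= (-2 + 22i) / 8
Divide through by 2: (-1 + 11i) / 4
= -1/4 + (11/4)i


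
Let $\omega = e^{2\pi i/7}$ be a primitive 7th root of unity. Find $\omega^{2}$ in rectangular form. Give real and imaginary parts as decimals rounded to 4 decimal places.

ω^2 = e^(2πi·2/7) = e^(i·4π/7)
= cos(4π/7) + i sin(4π/7)
= -0.2225 + 0.9749i


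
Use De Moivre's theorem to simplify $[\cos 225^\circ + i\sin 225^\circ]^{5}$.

By De Moivre: z^n = r^n(cos(nθ) + i sin(nθ))
= 1^5(cos(5*225°) + i sin(5*225°))
= 1(cos 45° + i sin 45°)
= sqrt(2)/2 + (sqrt(2)/2)i


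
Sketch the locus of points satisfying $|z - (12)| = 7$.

|z - z0| = r describes a circle centered at z0 with radius r
Here z0 = 12 and r = 7
Locus: Circle centered at (12, 0) with radius 7


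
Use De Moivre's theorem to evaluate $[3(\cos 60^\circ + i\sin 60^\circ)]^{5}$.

By De Moivre: z^n = r^n(cos(nθ) + i sin(nθ))
= 3^5(cos(5*60°) + i sin(5*60°))
= 243(cos 300° + i sin 300°)
= 243/2 - (243*sqrt(3)/2)i


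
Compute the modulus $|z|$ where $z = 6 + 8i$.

|z| = sqrt(a^2 + b^2) = sqrt(6^2 + 8^2) = sqrt(100) = 10


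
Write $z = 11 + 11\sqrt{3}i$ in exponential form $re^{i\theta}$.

r = |z| = sqrt((11)^2 + (11*sqrt(3))^2) = sqrt(121 + 363) = sqrt(484) = 22
θ = arctan(b/a) = arctan(19.0526/11) (quadrant-adjusted) = 60° = π/3
z = 22e^(i*π/3)


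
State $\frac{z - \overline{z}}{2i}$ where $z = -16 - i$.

z - conjugate(z) = 2bi
(z - conjugate(z))/(2i) = 2bi/(2i) = b = -1


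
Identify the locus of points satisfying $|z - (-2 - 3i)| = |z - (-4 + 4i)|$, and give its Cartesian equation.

|z - z1| = |z - z2| means z is equidistant from z1 and z2,
i.e. the perpendicular bisector of the segment from (-2, -3) to (-4, 4) (midpoint (-3, 1/2)).
With z = x + yi, square both sides:
(x - (-2))^2 + (y - (-3))^2 = (x - (-4))^2 + (y - 4)^2
The x^2 and y^2 terms cancel: -4x + 14y = 32 - 13 = 19
Simplify: 4x - 14y = -19
Locus: Perpendicular bisector of the segment from (-2, -3) to (-4, 4): the line 4x - 14y = -19


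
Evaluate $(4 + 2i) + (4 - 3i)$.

(4 + 4) + (2 + (-3))i = 8 - i


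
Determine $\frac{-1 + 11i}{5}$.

Divisor is real, so divide each part by 5:
= -1/5 + (11/5)i


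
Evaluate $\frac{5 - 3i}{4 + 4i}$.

Multiply numerator and denominator by conjugate (4 - 4i):
= (5 - 3i)(4 - 4i) / (4^2 + 4^2)
= (8 - 32i) / 32
Divide through by 8: (1 - 4i) / 4
= 1/4 - i


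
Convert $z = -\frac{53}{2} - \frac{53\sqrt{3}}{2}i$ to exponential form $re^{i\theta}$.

r = |z| = sqrt((-53/2)^2 + (-53*sqrt(3)/2)^2) = sqrt(2809/4 + 8427/4) = sqrt(2809) = 53
θ = arctan(b/a) = arctan(-45.8993/-26.5) (quadrant-adjusted) = 240° = 4π/3
z = 53e^(i*4π/3)


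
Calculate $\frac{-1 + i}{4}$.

Divisor is real, so divide each part by 4:
= -1/4 + (1/4)i


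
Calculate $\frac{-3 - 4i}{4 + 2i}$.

Multiply numerator and denominator by conjugate (4 - 2i):
= (-3 - 4i)(4 - 2i) / (4^2 + 2^2)
= (-20 - 10i) / 20
Divide through by 10: (-2 - i) / 2
= -1 - (1/2)i


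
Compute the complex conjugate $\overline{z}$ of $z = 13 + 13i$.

If z = a + bi, then conjugate(z) = a - bi
conjugate(13 + 13i) = 13 - 13i


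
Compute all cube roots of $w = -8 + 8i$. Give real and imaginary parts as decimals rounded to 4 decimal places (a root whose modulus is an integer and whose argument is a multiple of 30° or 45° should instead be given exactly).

|w| = sqrt(128) ≈ 11.313708, arg(w) = 135°
Root modulus = sqrt(128)^(1/3) ≈ 2.244924
Root arguments: θ_k = (135° + 360°k)/3 for k = 0, 1, ..., 2
Compute each root as (root modulus)(cos θ_k + i sin θ_k) using full-precision intermediates, then round to 4 decimal places.
Roots: 1.5874 + 1.5874i, -2.1684 + 0.5810i, 0.5810 - 2.1684i


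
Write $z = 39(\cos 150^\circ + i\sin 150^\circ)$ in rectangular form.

a = r cos θ = 39 * -sqrt(3)/2 = -39*sqrt(3)/2
b = r sin θ = 39 * 1/2 = 39/2
z = -39*sqrt(3)/2 + (39/2)i


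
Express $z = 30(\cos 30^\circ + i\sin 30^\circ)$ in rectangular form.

a = r cos θ = 30 * sqrt(3)/2 = 15*sqrt(3)
b = r sin θ = 30 * 1/2 = 15
z = 15*sqrt(3) + 15i


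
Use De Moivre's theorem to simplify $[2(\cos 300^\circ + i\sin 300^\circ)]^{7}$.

By De Moivre: z^n = r^n(cos(nθ) + i sin(nθ))
= 2^7(cos(7*300°) + i sin(7*300°))
= 128(cos 300° + i sin 300°)
= 64 - 64*sqrt(3)i


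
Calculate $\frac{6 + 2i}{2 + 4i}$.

Multiply numerator and denominator by conjugate (2 - 4i):
= (6 + 2i)(2 - 4i) / (2^2 + 4^2)
= (20 - 20i) / 20
= 1 - i


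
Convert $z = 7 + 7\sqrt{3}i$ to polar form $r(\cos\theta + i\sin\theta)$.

r = |z| = sqrt(a^2 + b^2) = sqrt((7)^2 + (7*sqrt(3))^2) = sqrt(49 + 147) = sqrt(196) = 14
θ = arctan(b/a) = arctan(12.1244/7) (quadrant-adjusted) = 60°
z = 14(cos 60° + i sin 60°)


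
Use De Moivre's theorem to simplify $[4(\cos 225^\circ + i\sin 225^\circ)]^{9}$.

By De Moivre: z^n = r^n(cos(nθ) + i sin(nθ))
= 4^9(cos(9*225°) + i sin(9*225°))
= 262144(cos 225° + i sin 225°)
= -131072*sqrt(2) - 131072*sqrt(2)i


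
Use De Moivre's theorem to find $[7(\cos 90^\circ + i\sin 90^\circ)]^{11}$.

By De Moivre: z^n = r^n(cos(nθ) + i sin(nθ))
= 7^11(cos(11*90°) + i sin(11*90°))
= 1977326743(cos 270° + i sin 270°)
= -1977326743i


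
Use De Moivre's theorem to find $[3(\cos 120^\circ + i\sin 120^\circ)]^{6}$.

By De Moivre: z^n = r^n(cos(nθ) + i sin(nθ))
= 3^6(cos(6*120°) + i sin(6*120°))
= 729(cos 0° + i sin 0°)
= 729


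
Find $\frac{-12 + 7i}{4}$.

Divisor is real, so divide each part by 4:
= -3 + (7/4)i


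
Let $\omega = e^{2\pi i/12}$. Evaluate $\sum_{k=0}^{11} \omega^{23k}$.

Let ζ = ω^23 = e^(2πi·23/12). Since 12 ∤ 23, ζ ≠ 1.
Sum = Σ_{k=0}^{11} ζ^k = (ζ^12 - 1)/(ζ - 1) = (ω^{23·12} - 1)/(ζ - 1) = (1 - 1)/(ζ - 1) = 0


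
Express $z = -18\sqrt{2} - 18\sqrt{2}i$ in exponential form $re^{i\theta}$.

r = |z| = sqrt((-18*sqrt(2))^2 + (-18*sqrt(2))^2) = sqrt(648 + 648) = sqrt(1296) = 36
θ = arctan(b/a) = arctan(-25.4558/-25.4558) (quadrant-adjusted) = 225° = 5π/4
z = 36e^(i*5π/4)


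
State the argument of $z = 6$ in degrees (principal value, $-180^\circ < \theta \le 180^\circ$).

b = 0 and a > 0, so z lies on the positive real axis: θ = 0°


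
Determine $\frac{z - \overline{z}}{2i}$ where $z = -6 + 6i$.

z - conjugate(z) = 2bi
(z - conjugate(z))/(2i) = 2bi/(2i) = b = 6


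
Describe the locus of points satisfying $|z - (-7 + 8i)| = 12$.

|z - z0| = r describes a circle centered at z0 with radius r
Here z0 = -7 + 8i and r = 12
Locus: Circle centered at (-7, 8) with radius 12


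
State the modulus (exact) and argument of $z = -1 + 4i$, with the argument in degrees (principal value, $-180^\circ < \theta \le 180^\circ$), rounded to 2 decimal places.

|z| = sqrt((-1)^2 + 4^2) = sqrt(17)
arg(z) = arctan(b/a) = arctan(4/-1) (quadrant-adjusted) = 104.04°


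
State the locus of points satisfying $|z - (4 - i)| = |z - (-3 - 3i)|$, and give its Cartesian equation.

|z - z1| = |z - z2| means z is equidistant from z1 and z2,
i.e. the perpendicular bisector of the segment from (4, -1) to (-3, -3) (midpoint (1/2, -2)).
With z = x + yi, square both sides:
(x - 4)^2 + (y - (-1))^2 = (x - (-3))^2 + (y - (-3))^2
The x^2 and y^2 terms cancel: -14x + (-4)y = 18 - 17 = 1
Simplify: 14x + 4y = -1
Locus: Perpendicular bisector of the segment from (4, -1) to (-3, -3): the line 14x + 4y = -1


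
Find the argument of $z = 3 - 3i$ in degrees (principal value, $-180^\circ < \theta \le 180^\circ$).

θ = arctan(b/a) = arctan(-3/3) (quadrant-adjusted) = -45°


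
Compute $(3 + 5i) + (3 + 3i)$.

(3 + 3) + (5 + 3)i = 6 + 8i


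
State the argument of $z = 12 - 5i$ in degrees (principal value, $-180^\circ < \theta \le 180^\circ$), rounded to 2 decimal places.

θ = arctan(b/a) = arctan(-5/12) (quadrant-adjusted) = -22.62°


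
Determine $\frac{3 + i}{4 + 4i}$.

Multiply numerator and denominator by conjugate (4 - 4i):
= (3 + i)(4 - 4i) / (4^2 + 4^2)
= (16 - 8i) / 32
Divide through by 8: (2 - i) / 4
= 1/2 - (1/4)i


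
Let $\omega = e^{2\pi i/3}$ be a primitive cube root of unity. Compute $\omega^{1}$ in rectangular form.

ω^1 = e^(2πi·1/3) = e^(i·2π/3)
= cos(2π/3) + i sin(2π/3)
= -1/2 + (sqrt(3)/2)i


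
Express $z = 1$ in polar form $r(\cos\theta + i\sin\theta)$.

r = |z| = sqrt(a^2 + b^2) = sqrt((1)^2 + (0)^2) = sqrt(1 + 0) = sqrt(1) = 1
b = 0 and a > 0, so z lies on the positive real axis: θ = 0°
z = 1(cos 0° + i sin 0°)


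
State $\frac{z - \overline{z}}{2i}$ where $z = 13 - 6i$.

z - conjugate(z) = 2bi
(z - conjugate(z))/(2i) = 2bi/(2i) = b = -6


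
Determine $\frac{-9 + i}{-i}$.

Multiply numerator and denominator by conjugate (i):
= (-9 + i)(i) / (0^2 + (-1)^2)
= (-1 - 9i) / 1
= -1 - 9i


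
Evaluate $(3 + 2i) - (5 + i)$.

(3 - 5) + (2 - 1)i = -2 + i


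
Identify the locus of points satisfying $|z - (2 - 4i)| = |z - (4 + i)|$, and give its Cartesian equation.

|z - z1| = |z - z2| means z is equidistant from z1 and z2,
i.e. the perpendicular bisector of the segment from (2, -4) to (4, 1) (midpoint (3, -3/2)).
With z = x + yi, square both sides:
(x - 2)^2 + (y - (-4))^2 = (x - 4)^2 + (y - 1)^2
The x^2 and y^2 terms cancel: 4x + 10y = 17 - 20 = -3
Simplify: 4x + 10y = -3
Locus: Perpendicular bisector of the segment from (2, -4) to (4, 1): the line 4x + 10y = -3


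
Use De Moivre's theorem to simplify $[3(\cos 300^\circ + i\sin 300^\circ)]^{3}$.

By De Moivre: z^n = r^n(cos(nθ) + i sin(nθ))
= 3^3(cos(3*300°) + i sin(3*300°))
= 27(cos 180° + i sin 180°)
= -27


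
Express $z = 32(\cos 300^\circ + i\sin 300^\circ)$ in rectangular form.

a = r cos θ = 32 * 1/2 = 16
b = r sin θ = 32 * -sqrt(3)/2 = -16*sqrt(3)
z = 16 - 16*sqrt(3)i


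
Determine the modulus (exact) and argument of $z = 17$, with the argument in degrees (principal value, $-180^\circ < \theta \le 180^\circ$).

|z| = sqrt(17^2 + 0^2) = 17
b = 0 and a > 0, so z lies on the positive real axis: arg(z) = 0°


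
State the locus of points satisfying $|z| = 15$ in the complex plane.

|z| = 15 means sqrt(x^2 + y^2) = 15
This is a circle of radius 15 centered at the origin


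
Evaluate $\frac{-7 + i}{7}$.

Divisor is real, so divide each part by 7:
= -1 + (1/7)i


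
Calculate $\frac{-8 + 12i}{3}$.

Divisor is real, so divide each part by 3:
= -8/3 + 4i


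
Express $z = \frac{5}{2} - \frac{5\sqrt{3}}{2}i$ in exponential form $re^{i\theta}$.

r = |z| = sqrt((5/2)^2 + (-5*sqrt(3)/2)^2) = sqrt(25/4 + 75/4) = sqrt(25) = 5
θ = arctan(b/a) = arctan(-4.3301/2.5) (quadrant-adjusted) = -60° = -π/3
z = 5e^(-i*π/3)


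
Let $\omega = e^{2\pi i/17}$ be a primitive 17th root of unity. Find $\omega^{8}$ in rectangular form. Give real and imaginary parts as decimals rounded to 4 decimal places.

ω^8 = e^(2πi·8/17) = e^(i·16π/17)
= cos(16π/17) + i sin(16π/17)
= -0.9830 + 0.1837i


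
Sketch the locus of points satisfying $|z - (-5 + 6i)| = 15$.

|z - z0| = r describes a circle centered at z0 with radius r
Here z0 = -5 + 6i and r = 15
Locus: Circle centered at (-5, 6) with radius 15


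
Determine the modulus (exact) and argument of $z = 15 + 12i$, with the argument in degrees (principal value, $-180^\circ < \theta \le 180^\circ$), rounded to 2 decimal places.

|z| = sqrt(15^2 + 12^2) = sqrt(369)
arg(z) = arctan(b/a) = arctan(12/15) (quadrant-adjusted) = 38.66°


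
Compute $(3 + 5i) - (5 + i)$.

(3 - 5) + (5 - 1)i = -2 + 4i


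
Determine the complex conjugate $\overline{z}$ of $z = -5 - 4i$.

If z = a + bi, then conjugate(z) = a - bi
conjugate(-5 - 4i) = -5 + 4i


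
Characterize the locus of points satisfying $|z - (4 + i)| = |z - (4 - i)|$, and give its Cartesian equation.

|z - z1| = |z - z2| means z is equidistant from z1 and z2,
i.e. the perpendicular bisector of the segment from (4, 1) to (4, -1) (midpoint (4, 0)).
With z = x + yi, square both sides:
(x - 4)^2 + (y - 1)^2 = (x - 4)^2 + (y - (-1))^2
The x^2 and y^2 terms cancel: 0x + (-4)y = 17 - 17 = 0
Simplify: y = 0
Locus: Perpendicular bisector of the segment from (4, 1) to (4, -1): the line y = 0


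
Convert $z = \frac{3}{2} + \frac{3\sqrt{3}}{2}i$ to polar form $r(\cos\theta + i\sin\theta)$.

r = |z| = sqrt(a^2 + b^2) = sqrt((3/2)^2 + (3*sqrt(3)/2)^2) = sqrt(9/4 + 27/4) = sqrt(9) = 3
θ = arctan(b/a) = arctan(2.5981/1.5) (quadrant-adjusted) = 60°
z = 3(cos 60° + i sin 60°)


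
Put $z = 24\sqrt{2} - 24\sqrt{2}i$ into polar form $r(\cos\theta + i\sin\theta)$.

r = |z| = sqrt(a^2 + b^2) = sqrt((24*sqrt(2))^2 + (-24*sqrt(2))^2) = sqrt(1152 + 1152) = sqrt(2304) = 48
θ = arctan(b/a) = arctan(-33.9411/33.9411) (quadrant-adjusted) = 315°
z = 48(cos 315° + i sin 315°)


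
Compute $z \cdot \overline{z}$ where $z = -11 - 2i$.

z * conjugate(z) = |z|^2 = a^2 + b^2
= (-11)^2 + (-2)^2 = 125


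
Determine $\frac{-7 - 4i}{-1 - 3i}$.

Multiply numerator and denominator by conjugate (-1 + 3i):
= (-7 - 4i)(-1 + 3i) / ((-1)^2 + (-3)^2)
= (19 - 17i) / 10
= 19/10 - (17/10)i


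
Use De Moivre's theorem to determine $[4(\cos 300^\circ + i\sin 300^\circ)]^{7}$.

By De Moivre: z^n = r^n(cos(nθ) + i sin(nθ))
= 4^7(cos(7*300°) + i sin(7*300°))
= 16384(cos 300° + i sin 300°)
= 8192 - 8192*sqrt(3)i


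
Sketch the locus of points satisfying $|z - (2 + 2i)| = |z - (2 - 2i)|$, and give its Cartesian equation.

|z - z1| = |z - z2| means z is equidistant from z1 and z2,
i.e. the perpendicular bisector of the segment from (2, 2) to (2, -2) (midpoint (2, 0)).
With z = x + yi, square both sides:
(x - 2)^2 + (y - 2)^2 = (x - 2)^2 + (y - (-2))^2
The x^2 and y^2 terms cancel: 0x + (-8)y = 8 - 8 = 0
Simplify: y = 0
Locus: Perpendicular bisector of the segment from (2, 2) to (2, -2): the line y = 0


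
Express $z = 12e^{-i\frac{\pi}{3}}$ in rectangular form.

a = r cos θ = 12 * 1/2 = 6
b = r sin θ = 12 * -sqrt(3)/2 = -6*sqrt(3)
z = 6 - 6*sqrt(3)i


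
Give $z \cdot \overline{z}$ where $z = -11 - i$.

z * conjugate(z) = |z|^2 = a^2 + b^2
= (-11)^2 + (-1)^2 = 122


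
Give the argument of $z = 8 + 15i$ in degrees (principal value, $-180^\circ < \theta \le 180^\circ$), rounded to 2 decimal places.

θ = arctan(b/a) = arctan(15/8) (quadrant-adjusted) = 61.93°


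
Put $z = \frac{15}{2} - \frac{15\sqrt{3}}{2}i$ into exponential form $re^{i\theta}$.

r = |z| = sqrt((15/2)^2 + (-15*sqrt(3)/2)^2) = sqrt(225/4 + 675/4) = sqrt(225) = 15
θ = arctan(b/a) = arctan(-12.9904/7.5) (quadrant-adjusted) = -60° = -π/3
z = 15e^(-i*π/3)


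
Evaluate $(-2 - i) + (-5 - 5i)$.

(-2 + (-5)) + (-1 + (-5))i = -7 - 6i


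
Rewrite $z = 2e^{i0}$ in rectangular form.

a = r cos θ = 2 * 1 = 2
b = r sin θ = 2 * 0 = 0
z = 2


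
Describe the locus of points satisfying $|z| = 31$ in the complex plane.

|z| = 31 means sqrt(x^2 + y^2) = 31
This is a circle of radius 31 centered at the origin


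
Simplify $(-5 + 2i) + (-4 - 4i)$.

(-5 + (-4)) + (2 + (-4))i = -9 - 2i


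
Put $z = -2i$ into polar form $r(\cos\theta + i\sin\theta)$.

r = |z| = sqrt(a^2 + b^2) = sqrt((0)^2 + (-2)^2) = sqrt(0 + 4) = sqrt(4) = 2
a = 0 and b < 0, so z lies on the negative imaginary axis: θ = 270°
z = 2(cos 270° + i sin 270°)


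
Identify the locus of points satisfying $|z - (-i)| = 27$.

|z - z0| = r describes a circle centered at z0 with radius r
Here z0 = -i and r = 27
Locus: Circle centered at (0, -1) with radius 27


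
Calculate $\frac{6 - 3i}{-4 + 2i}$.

Multiply numerator and denominator by conjugate (-4 - 2i):
= (6 - 3i)(-4 - 2i) / ((-4)^2 + 2^2)
= (-30) / 20
Divide through by 10: (-3) / 2
= -3/2


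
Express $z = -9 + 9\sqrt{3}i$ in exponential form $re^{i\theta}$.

r = |z| = sqrt((-9)^2 + (9*sqrt(3))^2) = sqrt(81 + 243) = sqrt(324) = 18
θ = arctan(b/a) = arctan(15.5885/-9) (quadrant-adjusted) = 120° = 2π/3
z = 18e^(i*2π/3)


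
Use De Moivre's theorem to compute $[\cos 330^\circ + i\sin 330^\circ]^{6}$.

By De Moivre: z^n = r^n(cos(nθ) + i sin(nθ))
= 1^6(cos(6*330°) + i sin(6*330°))
= 1(cos 180° + i sin 180°)
= -1


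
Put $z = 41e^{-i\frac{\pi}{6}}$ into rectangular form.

a = r cos θ = 41 * sqrt(3)/2 = 41*sqrt(3)/2
b = r sin θ = 41 * -1/2 = -41/2
z = 41*sqrt(3)/2 - (41/2)i


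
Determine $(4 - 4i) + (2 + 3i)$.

(4 + 2) + (-4 + 3)i = 6 - i


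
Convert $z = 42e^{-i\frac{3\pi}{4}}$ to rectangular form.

a = r cos θ = 42 * -sqrt(2)/2 = -21*sqrt(2)
b = r sin θ = 42 * -sqrt(2)/2 = -21*sqrt(2)
z = -21*sqrt(2) - 21*sqrt(2)i


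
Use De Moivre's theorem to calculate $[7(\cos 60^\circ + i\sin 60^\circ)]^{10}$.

By De Moivre: z^n = r^n(cos(nθ) + i sin(nθ))
= 7^10(cos(10*60°) + i sin(10*60°))
= 282475249(cos 240° + i sin 240°)
= -282475249/2 - (282475249*sqrt(3)/2)i


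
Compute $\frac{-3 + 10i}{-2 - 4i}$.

Multiply numerator and denominator by conjugate (-2 + 4i):
= (-3 + 10i)(-2 + 4i) / ((-2)^2 + (-4)^2)
= (-34 - 32i) / 20
Divide through by 2: (-17 - 16i) / 10
= -17/10 - (8/5)i


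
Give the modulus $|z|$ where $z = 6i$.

|z| = sqrt(a^2 + b^2) = sqrt(0^2 + 6^2) = sqrt(36) = 6


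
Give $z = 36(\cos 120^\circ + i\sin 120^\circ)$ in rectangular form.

a = r cos θ = 36 * -1/2 = -18
b = r sin θ = 36 * sqrt(3)/2 = 18*sqrt(3)
z = -18 + 18*sqrt(3)i


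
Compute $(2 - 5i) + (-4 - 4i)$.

(2 + (-4)) + (-5 + (-4))i = -2 - 9i


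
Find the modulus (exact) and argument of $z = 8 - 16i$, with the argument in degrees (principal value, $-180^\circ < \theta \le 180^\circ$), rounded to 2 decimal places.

|z| = sqrt(8^2 + (-16)^2) = sqrt(320)
arg(z) = arctan(b/a) = arctan(-16/8) (quadrant-adjusted) = -63.43°


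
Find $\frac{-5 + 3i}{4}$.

Divisor is real, so divide each part by 4:
= -5/4 + (3/4)i


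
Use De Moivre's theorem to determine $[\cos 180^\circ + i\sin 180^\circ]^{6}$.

By De Moivre: z^n = r^n(cos(nθ) + i sin(nθ))
= 1^6(cos(6*180°) + i sin(6*180°))
= 1(cos 0° + i sin 0°)
= 1


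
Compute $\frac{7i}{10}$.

Divisor is real, so divide each part by 10:
= 0 + (7/10)i


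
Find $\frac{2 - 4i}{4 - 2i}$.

Multiply numerator and denominator by conjugate (4 + 2i):
= (2 - 4i)(4 + 2i) / (4^2 + (-2)^2)
= (16 - 12i) / 20
Divide through by 4: (4 - 3i) / 5
= 4/5 - (3/5)i


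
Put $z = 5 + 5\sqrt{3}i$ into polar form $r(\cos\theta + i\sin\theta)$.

r = |z| = sqrt(a^2 + b^2) = sqrt((5)^2 + (5*sqrt(3))^2) = sqrt(25 + 75) = sqrt(100) = 10
θ = arctan(b/a) = arctan(8.6603/5) (quadrant-adjusted) = 60°
z = 10(cos 60° + i sin 60°)


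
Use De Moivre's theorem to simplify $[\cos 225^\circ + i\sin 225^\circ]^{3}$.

By De Moivre: z^n = r^n(cos(nθ) + i sin(nθ))
= 1^3(cos(3*225°) + i sin(3*225°))
= 1(cos 315° + i sin 315°)
= sqrt(2)/2 - (sqrt(2)/2)i


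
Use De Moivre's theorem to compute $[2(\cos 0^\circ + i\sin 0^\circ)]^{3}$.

By De Moivre: z^n = r^n(cos(nθ) + i sin(nθ))
= 2^3(cos(3*0°) + i sin(3*0°))
= 8(cos 0° + i sin 0°)
= 8


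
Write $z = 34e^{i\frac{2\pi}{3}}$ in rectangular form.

a = r cos θ = 34 * -1/2 = -17
b = r sin θ = 34 * sqrt(3)/2 = 17*sqrt(3)
z = -17 + 17*sqrt(3)i


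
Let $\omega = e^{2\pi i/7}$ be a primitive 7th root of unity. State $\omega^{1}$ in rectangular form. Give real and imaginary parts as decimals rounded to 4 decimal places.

ω^1 = e^(2πi·1/7) = e^(i·2π/7)
= cos(2π/7) + i sin(2π/7)
= 0.6235 + 0.7818i


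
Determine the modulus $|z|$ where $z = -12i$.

|z| = sqrt(a^2 + b^2) = sqrt(0^2 + (-12)^2) = sqrt(144) = 12


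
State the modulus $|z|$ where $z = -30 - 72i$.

|z| = sqrt(a^2 + b^2) = sqrt((-30)^2 + (-72)^2) = sqrt(6084) = 78


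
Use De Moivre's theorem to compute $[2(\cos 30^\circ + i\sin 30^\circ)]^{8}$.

By De Moivre: z^n = r^n(cos(nθ) + i sin(nθ))
= 2^8(cos(8*30°) + i sin(8*30°))
= 256(cos 240° + i sin 240°)
= -128 - 128*sqrt(3)i


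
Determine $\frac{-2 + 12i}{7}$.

Divisor is real, so divide each part by 7:
= -2/7 + (12/7)i


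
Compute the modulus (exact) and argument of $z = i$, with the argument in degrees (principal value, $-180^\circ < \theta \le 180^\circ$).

|z| = sqrt(0^2 + 1^2) = 1
a = 0 and b > 0, so z lies on the positive imaginary axis: arg(z) = 90°


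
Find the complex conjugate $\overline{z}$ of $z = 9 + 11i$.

If z = a + bi, then conjugate(z) = a - bi
conjugate(9 + 11i) = 9 - 11i


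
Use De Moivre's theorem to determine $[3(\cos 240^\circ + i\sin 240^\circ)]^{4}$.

By De Moivre: z^n = r^n(cos(nθ) + i sin(nθ))
= 3^4(cos(4*240°) + i sin(4*240°))
= 81(cos 240° + i sin 240°)
= -81/2 - (81*sqrt(3)/2)i


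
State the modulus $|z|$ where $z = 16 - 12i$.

|z| = sqrt(a^2 + b^2) = sqrt(16^2 + (-12)^2) = sqrt(400) = 20


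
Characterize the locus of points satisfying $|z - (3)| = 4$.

|z - z0| = r describes a circle centered at z0 with radius r
Here z0 = 3 and r = 4
Locus: Circle centered at (3, 0) with radius 4


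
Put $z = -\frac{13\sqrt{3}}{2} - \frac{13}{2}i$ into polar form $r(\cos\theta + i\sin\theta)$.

r = |z| = sqrt(a^2 + b^2) = sqrt((-13*sqrt(3)/2)^2 + (-13/2)^2) = sqrt(507/4 + 169/4) = sqrt(169) = 13
θ = arctan(b/a) = arctan(-6.5/-11.2583) (quadrant-adjusted) = 210°
z = 13(cos 210° + i sin 210°)


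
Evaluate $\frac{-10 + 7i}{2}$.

Divisor is real, so divide each part by 2:
= -5 + (7/2)i


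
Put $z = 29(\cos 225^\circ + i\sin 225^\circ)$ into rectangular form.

a = r cos θ = 29 * -sqrt(2)/2 = -29*sqrt(2)/2
b = r sin θ = 29 * -sqrt(2)/2 = -29*sqrt(2)/2
z = -29*sqrt(2)/2 - (29*sqrt(2)/2)i


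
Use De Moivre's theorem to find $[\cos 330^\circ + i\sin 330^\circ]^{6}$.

By De Moivre: z^n = r^n(cos(nθ) + i sin(nθ))
= 1^6(cos(6*330°) + i sin(6*330°))
= 1(cos 180° + i sin 180°)
= -1


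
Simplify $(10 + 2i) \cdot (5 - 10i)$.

(a1*a2 - b1*b2) + (a1*b2 + b1*a2)i
= (50 - (-20)) + (-100 + 10)i
= 70 - 90i


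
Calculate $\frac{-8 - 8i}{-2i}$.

Multiply numerator and denominator by conjugate (2i):
= (-8 - 8i)(2i) / (0^2 + (-2)^2)
= (16 - 16i) / 4
= 4 - 4i


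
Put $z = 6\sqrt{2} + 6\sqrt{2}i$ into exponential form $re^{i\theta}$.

r = |z| = sqrt((6*sqrt(2))^2 + (6*sqrt(2))^2) = sqrt(72 + 72) = sqrt(144) = 12
θ = arctan(b/a) = arctan(8.4853/8.4853) (quadrant-adjusted) = 45° = π/4
z = 12e^(i*π/4)


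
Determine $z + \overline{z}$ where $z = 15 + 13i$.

z + conjugate(z) = (a + bi) + (a - bi) = 2a
= 2 * 15 = 30


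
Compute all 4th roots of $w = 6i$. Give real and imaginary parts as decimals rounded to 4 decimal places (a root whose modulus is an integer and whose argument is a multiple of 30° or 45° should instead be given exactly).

|w| = 6, arg(w) = 90°
Root modulus = 6^(1/4) ≈ 1.565085
Root arguments: θ_k = (90° + 360°k)/4 for k = 0, 1, ..., 3
Compute each root as (root modulus)(cos θ_k + i sin θ_k) using full-precision intermediates, then round to 4 decimal places.
Roots: 1.4459 + 0.5989i, -0.5989 + 1.4459i, -1.4459 - 0.5989i, 0.5989 - 1.4459i


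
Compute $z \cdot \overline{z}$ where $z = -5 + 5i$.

z * conjugate(z) = |z|^2 = a^2 + b^2
= (-5)^2 + 5^2 = 50


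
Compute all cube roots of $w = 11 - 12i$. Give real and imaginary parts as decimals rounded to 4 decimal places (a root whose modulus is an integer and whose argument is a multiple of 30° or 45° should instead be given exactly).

|w| = sqrt(265) ≈ 16.278821, arg(w) ≈ 312.510447°
Root modulus = sqrt(265)^(1/3) ≈ 2.534395
Root arguments: θ_k = (arg(w) + 360°k)/3 for k = 0, 1, ..., 2
Compute each root as (root modulus)(cos θ_k + i sin θ_k) using full-precision intermediates, then round to 4 decimal places.
Roots: -0.6204 + 2.4573i, -1.8179 - 1.7659i, 2.4383 - 0.6913i


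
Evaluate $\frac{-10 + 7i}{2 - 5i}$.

Multiply numerator and denominator by conjugate (2 + 5i):
= (-10 + 7i)(2 + 5i) / (2^2 + (-5)^2)
= (-55 - 36i) / 29
= -55/29 - (36/29)i


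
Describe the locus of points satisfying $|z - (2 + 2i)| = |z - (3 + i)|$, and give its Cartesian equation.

|z - z1| = |z - z2| means z is equidistant from z1 and z2,
i.e. the perpendicular bisector of the segment from (2, 2) to (3, 1) (midpoint (5/2, 3/2)).
With z = x + yi, square both sides:
(x - 2)^2 + (y - 2)^2 = (x - 3)^2 + (y - 1)^2
The x^2 and y^2 terms cancel: 2x + (-2)y = 10 - 8 = 2
Simplify: x - y = 1
Locus: Perpendicular bisector of the segment from (2, 2) to (3, 1): the line x - y = 1


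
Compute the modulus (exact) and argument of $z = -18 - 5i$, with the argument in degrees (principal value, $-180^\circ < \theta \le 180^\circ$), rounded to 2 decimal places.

|z| = sqrt((-18)^2 + (-5)^2) = sqrt(349)
arg(z) = arctan(b/a) = arctan(-5/-18) (quadrant-adjusted) = -164.48°
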